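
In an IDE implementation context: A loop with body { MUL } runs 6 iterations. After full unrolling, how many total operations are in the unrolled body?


Loop body operations: MUL (1 op per iteration)
Unrolling 6 iterations:
  Iteration 1: MUL (1 ops)
  Iteration 2: MUL (1 ops)
  Iteration 3: MUL (1 ops)
  Iteration 4: MUL (1 ops)
  Iteration 5: MUL (1 ops)
  Iteration 6: MUL (1 ops)
Total: 6 iterations * 1 ops/iter = 6 operations

6


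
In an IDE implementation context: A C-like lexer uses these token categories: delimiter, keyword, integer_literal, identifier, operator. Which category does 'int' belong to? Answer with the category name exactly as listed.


Token: 'int'
Checking categories:
  identifier: no
  integer_literal: no
  operator: no
  keyword: YES
  delimiter: no
Category: keyword

keyword


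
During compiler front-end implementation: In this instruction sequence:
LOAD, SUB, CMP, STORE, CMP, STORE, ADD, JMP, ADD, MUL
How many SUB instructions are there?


Scanning instruction sequence for SUB:
  Position 1: LOAD
  Position 2: SUB <- MATCH
  Position 3: CMP
  Position 4: STORE
  Position 5: CMP
  Position 6: STORE
  Position 7: ADD
  Position 8: JMP
  Position 9: ADD
  Position 10: MUL
Matches at positions: [2]
Total SUB count: 1

1


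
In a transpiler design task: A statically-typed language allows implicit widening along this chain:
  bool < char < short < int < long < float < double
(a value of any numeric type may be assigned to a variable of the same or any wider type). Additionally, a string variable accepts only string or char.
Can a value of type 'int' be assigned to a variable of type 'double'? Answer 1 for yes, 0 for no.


Target variable type: double
Source value type: int
Numeric ranks: int=3, double=6
Widening allowed iff rank(source) <= rank(target): 3 <= 6? Yes
Result: 1

1


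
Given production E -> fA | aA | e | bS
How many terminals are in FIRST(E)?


Production: E -> fA | aA | e | bS
Examining each alternative for leading terminals:
  E -> fA : first terminal = 'f'
  E -> aA : first terminal = 'a'
  E -> e : first terminal = 'e'
  E -> bS : first terminal = 'b'
FIRST(E) = {a, b, e, f}
Count: 4

4


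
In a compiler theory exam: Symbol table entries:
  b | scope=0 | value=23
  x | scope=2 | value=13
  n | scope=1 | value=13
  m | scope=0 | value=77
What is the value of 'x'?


Searching symbol table for 'x':
  b | scope=0 | value=23
  x | scope=2 | value=13 <- MATCH
  n | scope=1 | value=13
  m | scope=0 | value=77
Found 'x' at scope 2 with value 13

13


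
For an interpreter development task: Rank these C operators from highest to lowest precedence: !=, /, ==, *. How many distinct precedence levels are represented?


Looking up precedence for each operator:
  != -> precedence 3
  / -> precedence 6
  == -> precedence 3
  * -> precedence 6
Sorted highest to lowest: /, *, !=, ==
Distinct precedence values: [6, 3]
Number of distinct levels: 2

2


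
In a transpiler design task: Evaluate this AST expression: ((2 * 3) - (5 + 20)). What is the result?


Expression: ((2 * 3) - (5 + 20))
Evaluating step by step:
  2 * 3 = 6
  5 + 20 = 25
  6 - 25 = -19
Result: -19

-19


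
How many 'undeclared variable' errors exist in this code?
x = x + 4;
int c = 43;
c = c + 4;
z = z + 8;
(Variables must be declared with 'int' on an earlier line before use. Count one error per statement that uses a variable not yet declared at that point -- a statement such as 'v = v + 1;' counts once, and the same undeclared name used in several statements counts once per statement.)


Scanning code line by line:
  Line 1: use 'x' -> ERROR (undeclared)
  Line 2: declare 'c' -> declared = ['c']
  Line 3: use 'c' -> OK (declared)
  Line 4: use 'z' -> ERROR (undeclared)
Total undeclared variable errors: 2

2


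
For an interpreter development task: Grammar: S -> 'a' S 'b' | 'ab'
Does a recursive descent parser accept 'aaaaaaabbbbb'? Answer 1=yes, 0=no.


Grammar accepts strings of the form a^n b^n (n >= 1)
Word: 'aaaaaaabbbbb'
Counting: 7 a's and 5 b's
Check: 7 == 5? No
Mismatch: a-count != b-count
Rejected

0


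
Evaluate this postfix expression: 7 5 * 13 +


Processing tokens left to right:
Push 7, Push 5
Pop 7 and 5, compute 7 * 5 = 35, push 35
Push 13
Pop 35 and 13, compute 35 + 13 = 48, push 48
Stack result: 48

48


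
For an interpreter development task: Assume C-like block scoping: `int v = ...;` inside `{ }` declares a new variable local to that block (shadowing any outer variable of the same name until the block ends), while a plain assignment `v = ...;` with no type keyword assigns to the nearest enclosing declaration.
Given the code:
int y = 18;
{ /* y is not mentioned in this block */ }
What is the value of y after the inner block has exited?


Analyzing scoping rules:
Outer scope: declares y = 18
Inner block: y is neither redeclared nor assigned -> unchanged
After the block -> 18
Result: 18

18


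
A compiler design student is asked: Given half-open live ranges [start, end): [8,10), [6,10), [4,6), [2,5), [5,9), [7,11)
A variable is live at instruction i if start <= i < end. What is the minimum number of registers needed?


Live ranges:
  Var0: [8, 10)
  Var1: [6, 10)
  Var2: [4, 6)
  Var3: [2, 5)
  Var4: [5, 9)
  Var5: [7, 11)
Sweep-line events (position, delta, active):
  pos=2 start -> active=1
  pos=4 start -> active=2
  pos=5 end -> active=1
  pos=5 start -> active=2
  pos=6 end -> active=1
  pos=6 start -> active=2
  pos=7 start -> active=3
  pos=8 start -> active=4
  pos=9 end -> active=3
  pos=10 end -> active=2
  pos=10 end -> active=1
  pos=11 end -> active=0
Maximum simultaneous active: 4
Minimum registers needed: 4

4


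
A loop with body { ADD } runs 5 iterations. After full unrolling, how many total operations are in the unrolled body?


Loop body operations: ADD (1 op per iteration)
Unrolling 5 iterations:
  Iteration 1: ADD (1 ops)
  Iteration 2: ADD (1 ops)
  Iteration 3: ADD (1 ops)
  Iteration 4: ADD (1 ops)
  Iteration 5: ADD (1 ops)
Total: 5 iterations * 1 ops/iter = 5 operations

5


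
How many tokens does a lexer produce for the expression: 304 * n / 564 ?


Scanning '304 * n / 564'
Token 1: '304' -> integer_literal
Token 2: '*' -> operator
Token 3: 'n' -> identifier
Token 4: '/' -> operator
Token 5: '564' -> integer_literal
Total tokens: 5

5


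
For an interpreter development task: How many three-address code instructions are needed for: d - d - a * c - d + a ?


Expression: d - d - a * c - d + a
Generating three-address code (respecting * over +/- precedence):
  Instruction 1: t1 = a * c
  Instruction 2: t2 = d - d
  Instruction 3: t3 = t2 - t1
  Instruction 4: t4 = t3 - d
  Instruction 5: t5 = t4 + a
Total instructions: 5

5


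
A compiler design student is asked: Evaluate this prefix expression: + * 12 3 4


Parsing prefix expression: + * 12 3 4
Step 1: Innermost operation '* 12 3'
  12 * 3 = 36
Step 2: Outer operation '+ [36] 4'
  36 + 4 = 40

40


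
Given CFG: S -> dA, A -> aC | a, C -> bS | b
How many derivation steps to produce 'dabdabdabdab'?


Grammar: S -> dA, A -> aC | a, C -> bS | b
Deriving 'dabdabdabdab':
Step 1: S -> dA => dA
Step 2: A -> aC => daC
Step 3: C -> bS => dabS
Step 4: S -> dA => dabdA
Step 5: A -> aC => dabdaC
Step 6: C -> bS => dabdabS
Step 7: S -> dA => dabdabdA
Step 8: A -> aC => dabdabdaC
Step 9: C -> bS => dabdabdabS
Step 10: S -> dA => dabdabdabdA
Step 11: A -> aC => dabdabdabdaC
Step 12: C -> b => dabdabdabdab
Total derivation steps: 12

12


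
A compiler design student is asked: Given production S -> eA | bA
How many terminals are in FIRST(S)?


Production: S -> eA | bA
Examining each alternative for leading terminals:
  S -> eA : first terminal = 'e'
  S -> bA : first terminal = 'b'
FIRST(S) = {b, e}
Count: 2

2


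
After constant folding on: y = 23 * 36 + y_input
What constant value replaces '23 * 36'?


Identifying constant sub-expression:
  Original: y = 23 * 36 + y_input
  23 and 36 are both compile-time constants
  Evaluating: 23 * 36 = 828
  After folding: y = 828 + y_input

828


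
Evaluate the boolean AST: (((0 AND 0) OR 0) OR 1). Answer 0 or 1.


Step 1: Evaluate inner node
  0 AND 0 = 0
Step 2: Evaluate next node
  0 OR 0 = 0
Step 3: Evaluate root node
  0 OR 1 = 1

1


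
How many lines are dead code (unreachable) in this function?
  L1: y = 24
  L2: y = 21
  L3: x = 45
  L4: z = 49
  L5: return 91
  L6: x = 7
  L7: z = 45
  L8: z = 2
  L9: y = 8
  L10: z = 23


Analyzing control flow:
  L1: reachable (before return)
  L2: reachable (before return)
  L3: reachable (before return)
  L4: reachable (before return)
  L5: reachable (return statement)
  L6: DEAD (after return at L5)
  L7: DEAD (after return at L5)
  L8: DEAD (after return at L5)
  L9: DEAD (after return at L5)
  L10: DEAD (after return at L5)
Return at L5, total lines = 10
Dead lines: L6 through L10
Count: 5

5


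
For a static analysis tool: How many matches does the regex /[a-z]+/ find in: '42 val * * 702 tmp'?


Pattern: /[a-z]+/ (identifiers)
Input: '42 val * * 702 tmp'
Scanning for matches:
  Match 1: 'val'
  Match 2: 'tmp'
Total matches: 2

2


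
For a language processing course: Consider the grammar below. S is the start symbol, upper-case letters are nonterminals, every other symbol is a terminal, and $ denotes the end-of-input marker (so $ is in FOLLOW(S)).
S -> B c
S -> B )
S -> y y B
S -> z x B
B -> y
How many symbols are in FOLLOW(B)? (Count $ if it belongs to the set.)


S is the start symbol and does not occur in any rule body, so FOLLOW(S) = {$}.
Examining every occurrence of B in a rule body:
  S -> B c : B is followed by terminal 'c' -> add 'c'
  S -> B ) : B is followed by terminal ')' -> add ')'
  S -> y y B : B is at the right end -> add FOLLOW(S) = {$}
  S -> z x B : B is at the right end -> add FOLLOW(S) = {$} (already in the set)
  B -> y : B does not occur in the body -> contributes nothing
FOLLOW(B) = {), c, $}
Count: 3

3


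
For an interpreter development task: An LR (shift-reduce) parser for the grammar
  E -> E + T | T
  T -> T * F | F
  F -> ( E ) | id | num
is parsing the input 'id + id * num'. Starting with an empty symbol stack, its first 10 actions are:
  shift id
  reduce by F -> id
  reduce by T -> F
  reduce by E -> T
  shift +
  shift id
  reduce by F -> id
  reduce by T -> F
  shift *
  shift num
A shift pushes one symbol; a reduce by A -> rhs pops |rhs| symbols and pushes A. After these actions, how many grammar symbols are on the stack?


Tracking the symbol stack through each action:
  Action 1: shift 'id' : push -> stack = [id] (size 1)
  Action 2: reduce by F -> id : pop 1, push F -> stack = [F] (size 1)
  Action 3: reduce by T -> F : pop 1, push T -> stack = [T] (size 1)
  Action 4: reduce by E -> T : pop 1, push E -> stack = [E] (size 1)
  Action 5: shift '+' : push -> stack = [E, +] (size 2)
  Action 6: shift 'id' : push -> stack = [E, +, id] (size 3)
  Action 7: reduce by F -> id : pop 1, push F -> stack = [E, +, F] (size 3)
  Action 8: reduce by T -> F : pop 1, push T -> stack = [E, +, T] (size 3)
  Action 9: shift '*' : push -> stack = [E, +, T, *] (size 4)
  Action 10: shift 'num' : push -> stack = [E, +, T, *, num] (size 5)
Final stack size: 5

5


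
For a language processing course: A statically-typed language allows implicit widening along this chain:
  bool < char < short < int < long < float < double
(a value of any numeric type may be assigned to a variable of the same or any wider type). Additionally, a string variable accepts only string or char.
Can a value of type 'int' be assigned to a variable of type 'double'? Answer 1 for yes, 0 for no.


Target variable type: double
Source value type: int
Numeric ranks: int=3, double=6
Widening allowed iff rank(source) <= rank(target): 3 <= 6? Yes
Result: 1

1


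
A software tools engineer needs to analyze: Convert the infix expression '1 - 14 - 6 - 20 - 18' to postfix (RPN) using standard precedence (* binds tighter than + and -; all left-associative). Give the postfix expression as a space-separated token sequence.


Applying the shunting-yard algorithm:
  Operand 1 -> output
  Push '-' onto operator stack -> op-stack: [-]
  Operand 14 -> output
  See '-' (prec 1); top '-' (prec 1) >= it -> pop '-' to output
  Push '-' onto operator stack -> op-stack: [-]
  Operand 6 -> output
  See '-' (prec 1); top '-' (prec 1) >= it -> pop '-' to output
  Push '-' onto operator stack -> op-stack: [-]
  Operand 20 -> output
  See '-' (prec 1); top '-' (prec 1) >= it -> pop '-' to output
  Push '-' onto operator stack -> op-stack: [-]
  Operand 18 -> output
  End of input: pop '-' to output
Postfix result: 1 14 - 6 - 20 - 18 -

1 14 - 6 - 20 - 18 -


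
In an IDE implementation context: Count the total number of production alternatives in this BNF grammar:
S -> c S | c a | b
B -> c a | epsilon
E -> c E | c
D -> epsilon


Counting alternatives per rule:
  S: 3 alternative(s)
  B: 2 alternative(s)
  E: 2 alternative(s)
  D: 1 alternative(s)
Sum: 3 + 2 + 2 + 1 = 8

8


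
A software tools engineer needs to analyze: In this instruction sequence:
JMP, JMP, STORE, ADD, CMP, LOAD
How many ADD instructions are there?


Scanning instruction sequence for ADD:
  Position 1: JMP
  Position 2: JMP
  Position 3: STORE
  Position 4: ADD <- MATCH
  Position 5: CMP
  Position 6: LOAD
Matches at positions: [4]
Total ADD count: 1

1


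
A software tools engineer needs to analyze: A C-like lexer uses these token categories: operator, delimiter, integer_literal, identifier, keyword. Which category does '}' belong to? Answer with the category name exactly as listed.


Token: '}'
Checking categories:
  identifier: no
  integer_literal: no
  operator: no
  keyword: no
  delimiter: YES
Category: delimiter

delimiter


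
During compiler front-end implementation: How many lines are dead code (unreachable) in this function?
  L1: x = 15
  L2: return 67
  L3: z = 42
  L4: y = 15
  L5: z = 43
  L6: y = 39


Analyzing control flow:
  L1: reachable (before return)
  L2: reachable (return statement)
  L3: DEAD (after return at L2)
  L4: DEAD (after return at L2)
  L5: DEAD (after return at L2)
  L6: DEAD (after return at L2)
Return at L2, total lines = 6
Dead lines: L3 through L6
Count: 4

4


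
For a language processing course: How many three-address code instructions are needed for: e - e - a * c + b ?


Expression: e - e - a * c + b
Generating three-address code (respecting * over +/- precedence):
  Instruction 1: t1 = a * c
  Instruction 2: t2 = e - e
  Instruction 3: t3 = t2 - t1
  Instruction 4: t4 = t3 + b
Total instructions: 4

4


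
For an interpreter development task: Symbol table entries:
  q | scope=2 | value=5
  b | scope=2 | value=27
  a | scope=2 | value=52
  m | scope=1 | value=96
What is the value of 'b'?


Searching symbol table for 'b':
  q | scope=2 | value=5
  b | scope=2 | value=27 <- MATCH
  a | scope=2 | value=52
  m | scope=1 | value=96
Found 'b' at scope 2 with value 27

27


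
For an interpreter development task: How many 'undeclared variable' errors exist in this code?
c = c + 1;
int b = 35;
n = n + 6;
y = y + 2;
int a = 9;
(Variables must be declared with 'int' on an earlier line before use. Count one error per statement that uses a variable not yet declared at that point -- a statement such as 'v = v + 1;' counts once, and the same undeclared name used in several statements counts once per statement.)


Scanning code line by line:
  Line 1: use 'c' -> ERROR (undeclared)
  Line 2: declare 'b' -> declared = ['b']
  Line 3: use 'n' -> ERROR (undeclared)
  Line 4: use 'y' -> ERROR (undeclared)
  Line 5: declare 'a' -> declared = ['a', 'b']
Total undeclared variable errors: 3

3


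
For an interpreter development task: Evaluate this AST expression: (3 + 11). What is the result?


Expression: (3 + 11)
Evaluating step by step:
  3 + 11 = 14
Result: 14

14


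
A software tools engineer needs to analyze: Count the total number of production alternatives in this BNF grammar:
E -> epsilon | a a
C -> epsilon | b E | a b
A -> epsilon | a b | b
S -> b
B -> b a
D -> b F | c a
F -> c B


Counting alternatives per rule:
  E: 2 alternative(s)
  C: 3 alternative(s)
  A: 3 alternative(s)
  S: 1 alternative(s)
  B: 1 alternative(s)
  D: 2 alternative(s)
  F: 1 alternative(s)
Sum: 2 + 3 + 3 + 1 + 1 + 2 + 1 = 13

13


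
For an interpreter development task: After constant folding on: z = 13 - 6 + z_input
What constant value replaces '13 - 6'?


Identifying constant sub-expression:
  Original: z = 13 - 6 + z_input
  13 and 6 are both compile-time constants
  Evaluating: 13 - 6 = 7
  After folding: z = 7 + z_input

7


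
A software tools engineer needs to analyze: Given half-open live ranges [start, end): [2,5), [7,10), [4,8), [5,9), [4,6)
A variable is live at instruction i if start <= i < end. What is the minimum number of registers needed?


Live ranges:
  Var0: [2, 5)
  Var1: [7, 10)
  Var2: [4, 8)
  Var3: [5, 9)
  Var4: [4, 6)
Sweep-line events (position, delta, active):
  pos=2 start -> active=1
  pos=4 start -> active=2
  pos=4 start -> active=3
  pos=5 end -> active=2
  pos=5 start -> active=3
  pos=6 end -> active=2
  pos=7 start -> active=3
  pos=8 end -> active=2
  pos=9 end -> active=1
  pos=10 end -> active=0
Maximum simultaneous active: 3
Minimum registers needed: 3

3


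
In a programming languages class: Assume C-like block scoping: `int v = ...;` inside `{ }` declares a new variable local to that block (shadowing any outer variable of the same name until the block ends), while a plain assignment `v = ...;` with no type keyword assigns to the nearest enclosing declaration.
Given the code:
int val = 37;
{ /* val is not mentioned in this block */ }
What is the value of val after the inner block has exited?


Analyzing scoping rules:
Outer scope: declares val = 37
Inner block: val is neither redeclared nor assigned -> unchanged
After the block -> 37
Result: 37

37


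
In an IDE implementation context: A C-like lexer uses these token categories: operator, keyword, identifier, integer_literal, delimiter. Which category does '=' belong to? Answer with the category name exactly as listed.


Token: '='
Checking categories:
  identifier: no
  integer_literal: no
  operator: YES
  keyword: no
  delimiter: no
Category: operator

operator


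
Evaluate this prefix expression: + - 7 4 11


Parsing prefix expression: + - 7 4 11
Step 1: Innermost operation '- 7 4'
  7 - 4 = 3
Step 2: Outer operation '+ [3] 11'
  3 + 11 = 14

14


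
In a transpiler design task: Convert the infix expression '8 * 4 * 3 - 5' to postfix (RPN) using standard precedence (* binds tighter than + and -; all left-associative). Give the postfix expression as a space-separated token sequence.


Applying the shunting-yard algorithm:
  Operand 8 -> output
  Push '*' onto operator stack -> op-stack: [*]
  Operand 4 -> output
  See '*' (prec 2); top '*' (prec 2) >= it -> pop '*' to output
  Push '*' onto operator stack -> op-stack: [*]
  Operand 3 -> output
  See '-' (prec 1); top '*' (prec 2) >= it -> pop '*' to output
  Push '-' onto operator stack -> op-stack: [-]
  Operand 5 -> output
  End of input: pop '-' to output
Postfix result: 8 4 * 3 * 5 -

8 4 * 3 * 5 -


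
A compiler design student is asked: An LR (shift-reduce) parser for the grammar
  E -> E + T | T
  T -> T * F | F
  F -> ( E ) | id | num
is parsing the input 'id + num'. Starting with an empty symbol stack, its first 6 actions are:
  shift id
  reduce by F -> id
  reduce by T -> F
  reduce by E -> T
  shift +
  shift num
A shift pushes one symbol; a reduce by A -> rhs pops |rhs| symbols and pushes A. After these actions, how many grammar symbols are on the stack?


Tracking the symbol stack through each action:
  Action 1: shift 'id' : push -> stack = [id] (size 1)
  Action 2: reduce by F -> id : pop 1, push F -> stack = [F] (size 1)
  Action 3: reduce by T -> F : pop 1, push T -> stack = [T] (size 1)
  Action 4: reduce by E -> T : pop 1, push E -> stack = [E] (size 1)
  Action 5: shift '+' : push -> stack = [E, +] (size 2)
  Action 6: shift 'num' : push -> stack = [E, +, num] (size 3)
Final stack size: 3

3


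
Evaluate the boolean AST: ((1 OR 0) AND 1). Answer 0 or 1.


Step 1: Evaluate inner node
  1 OR 0 = 1
Step 2: Evaluate root node
  1 AND 1 = 1

1


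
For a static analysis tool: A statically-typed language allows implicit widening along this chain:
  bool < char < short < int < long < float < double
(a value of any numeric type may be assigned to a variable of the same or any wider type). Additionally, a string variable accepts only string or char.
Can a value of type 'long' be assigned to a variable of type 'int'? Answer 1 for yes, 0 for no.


Target variable type: int
Source value type: long
Numeric ranks: long=4, int=3
Widening allowed iff rank(source) <= rank(target): 4 <= 3? No
Result: 0

0


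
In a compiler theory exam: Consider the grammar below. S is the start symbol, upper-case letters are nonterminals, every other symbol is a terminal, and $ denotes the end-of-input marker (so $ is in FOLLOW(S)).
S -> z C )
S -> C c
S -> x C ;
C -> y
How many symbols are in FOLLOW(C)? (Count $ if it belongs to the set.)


S is the start symbol and does not occur in any rule body, so FOLLOW(S) = {$}.
Examining every occurrence of C in a rule body:
  S -> z C ) : C is followed by terminal ')' -> add ')'
  S -> C c : C is followed by terminal 'c' -> add 'c'
  S -> x C ; : C is followed by terminal ';' -> add ';'
  C -> y : C does not occur in the body -> contributes nothing
FOLLOW(C) = {), ;, c}
Count: 3

3


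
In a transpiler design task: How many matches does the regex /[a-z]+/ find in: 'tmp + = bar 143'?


Pattern: /[a-z]+/ (identifiers)
Input: 'tmp + = bar 143'
Scanning for matches:
  Match 1: 'tmp'
  Match 2: 'bar'
Total matches: 2

2


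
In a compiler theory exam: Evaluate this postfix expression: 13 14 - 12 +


Processing tokens left to right:
Push 13, Push 14
Pop 13 and 14, compute 13 - 14 = -1, push -1
Push 12
Pop -1 and 12, compute -1 + 12 = 11, push 11
Stack result: 11

11


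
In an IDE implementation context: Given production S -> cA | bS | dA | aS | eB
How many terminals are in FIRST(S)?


Production: S -> cA | bS | dA | aS | eB
Examining each alternative for leading terminals:
  S -> cA : first terminal = 'c'
  S -> bS : first terminal = 'b'
  S -> dA : first terminal = 'd'
  S -> aS : first terminal = 'a'
  S -> eB : first terminal = 'e'
FIRST(S) = {a, b, c, d, e}
Count: 5

5


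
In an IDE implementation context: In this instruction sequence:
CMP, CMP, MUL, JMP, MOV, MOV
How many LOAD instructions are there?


Scanning instruction sequence for LOAD:
  Position 1: CMP
  Position 2: CMP
  Position 3: MUL
  Position 4: JMP
  Position 5: MOV
  Position 6: MOV
Matches at positions: []
Total LOAD count: 0

0


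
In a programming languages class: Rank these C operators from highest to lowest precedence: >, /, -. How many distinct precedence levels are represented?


Looking up precedence for each operator:
  > -> precedence 4
  / -> precedence 6
  - -> precedence 5
Sorted highest to lowest: /, -, >
Distinct precedence values: [6, 5, 4]
Number of distinct levels: 3

3


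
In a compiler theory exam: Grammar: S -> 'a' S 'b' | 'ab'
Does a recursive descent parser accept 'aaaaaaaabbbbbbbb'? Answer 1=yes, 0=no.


Grammar accepts strings of the form a^n b^n (n >= 1)
Word: 'aaaaaaaabbbbbbbb'
Counting: 8 a's and 8 b's
Check: 8 == 8? Yes
Derivation (S -> aSb applied 7 time(s), then S -> ab): S => aSb => aaSbb => aaaSbbb => aaaaSbbbb => aaaaaSbbbbb => aaaaaaSbbbbbb => aaaaaaaSbbbbbbb => aaaaaaaabbbbbbbb
Accepted

1


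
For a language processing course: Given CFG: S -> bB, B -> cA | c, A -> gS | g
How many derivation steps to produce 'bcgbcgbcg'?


Grammar: S -> bB, B -> cA | c, A -> gS | g
Deriving 'bcgbcgbcg':
Step 1: S -> bB => bB
Step 2: B -> cA => bcA
Step 3: A -> gS => bcgS
Step 4: S -> bB => bcgbB
Step 5: B -> cA => bcgbcA
Step 6: A -> gS => bcgbcgS
Step 7: S -> bB => bcgbcgbB
Step 8: B -> cA => bcgbcgbcA
Step 9: A -> g => bcgbcgbcg
Total derivation steps: 9

9


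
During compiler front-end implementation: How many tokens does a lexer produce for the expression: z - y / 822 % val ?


Scanning 'z - y / 822 % val'
Token 1: 'z' -> identifier
Token 2: '-' -> operator
Token 3: 'y' -> identifier
Token 4: '/' -> operator
Token 5: '822' -> integer_literal
Token 6: '%' -> operator
Token 7: 'val' -> identifier
Total tokens: 7

7


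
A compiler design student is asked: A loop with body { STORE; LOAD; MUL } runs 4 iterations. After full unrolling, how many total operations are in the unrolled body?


Loop body operations: STORE, LOAD, MUL (3 ops per iteration)
Unrolling 4 iterations:
  Iteration 1: STORE, LOAD, MUL (3 ops)
  Iteration 2: STORE, LOAD, MUL (3 ops)
  Iteration 3: STORE, LOAD, MUL (3 ops)
  Iteration 4: STORE, LOAD, MUL (3 ops)
Total: 4 iterations * 3 ops/iter = 12 operations

12


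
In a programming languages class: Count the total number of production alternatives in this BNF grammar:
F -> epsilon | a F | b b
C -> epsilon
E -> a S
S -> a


Counting alternatives per rule:
  F: 3 alternative(s)
  C: 1 alternative(s)
  E: 1 alternative(s)
  S: 1 alternative(s)
Sum: 3 + 1 + 1 + 1 = 6

6


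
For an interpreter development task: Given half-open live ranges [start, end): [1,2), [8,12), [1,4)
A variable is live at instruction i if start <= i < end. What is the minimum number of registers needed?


Live ranges:
  Var0: [1, 2)
  Var1: [8, 12)
  Var2: [1, 4)
Sweep-line events (position, delta, active):
  pos=1 start -> active=1
  pos=1 start -> active=2
  pos=2 end -> active=1
  pos=4 end -> active=0
  pos=8 start -> active=1
  pos=12 end -> active=0
Maximum simultaneous active: 2
Minimum registers needed: 2

2


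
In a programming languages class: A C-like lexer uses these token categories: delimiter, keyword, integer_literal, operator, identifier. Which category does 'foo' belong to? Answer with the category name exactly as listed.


Token: 'foo'
Checking categories:
  identifier: YES
  integer_literal: no
  operator: no
  keyword: no
  delimiter: no
Category: identifier

identifier


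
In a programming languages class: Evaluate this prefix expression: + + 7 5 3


Parsing prefix expression: + + 7 5 3
Step 1: Innermost operation '+ 7 5'
  7 + 5 = 12
Step 2: Outer operation '+ [12] 3'
  12 + 3 = 15

15


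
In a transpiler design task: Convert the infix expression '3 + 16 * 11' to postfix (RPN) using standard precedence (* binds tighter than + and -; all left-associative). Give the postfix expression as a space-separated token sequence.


Applying the shunting-yard algorithm:
  Operand 3 -> output
  Push '+' onto operator stack -> op-stack: [+]
  Operand 16 -> output
  Push '*' onto operator stack -> op-stack: [+, *]
  Operand 11 -> output
  End of input: pop '*' to output
  End of input: pop '+' to output
Postfix result: 3 16 11 * +

3 16 11 * +


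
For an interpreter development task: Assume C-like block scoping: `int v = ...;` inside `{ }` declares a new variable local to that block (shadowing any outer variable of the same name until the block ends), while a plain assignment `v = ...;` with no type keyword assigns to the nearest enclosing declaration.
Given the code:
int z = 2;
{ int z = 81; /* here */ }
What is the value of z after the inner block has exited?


Analyzing scoping rules:
Outer scope: declares z = 2
Inner block: 'int z = 81;' declares a NEW z that shadows the outer one
When the block exits the inner z goes out of scope; the outer z was never modified -> 2
Result: 2

2


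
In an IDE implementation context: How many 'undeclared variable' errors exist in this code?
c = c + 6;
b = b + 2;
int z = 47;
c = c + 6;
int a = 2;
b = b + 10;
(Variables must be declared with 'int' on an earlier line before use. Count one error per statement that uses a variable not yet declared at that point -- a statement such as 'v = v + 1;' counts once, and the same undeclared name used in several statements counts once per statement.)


Scanning code line by line:
  Line 1: use 'c' -> ERROR (undeclared)
  Line 2: use 'b' -> ERROR (undeclared)
  Line 3: declare 'z' -> declared = ['z']
  Line 4: use 'c' -> ERROR (undeclared)
  Line 5: declare 'a' -> declared = ['a', 'z']
  Line 6: use 'b' -> ERROR (undeclared)
Total undeclared variable errors: 4

4


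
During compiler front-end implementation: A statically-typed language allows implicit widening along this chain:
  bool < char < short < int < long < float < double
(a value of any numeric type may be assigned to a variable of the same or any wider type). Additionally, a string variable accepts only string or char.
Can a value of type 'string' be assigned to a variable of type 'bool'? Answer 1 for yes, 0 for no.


Target variable type: bool
Source value type: string
Rule: string cannot widen to any numeric type
Result: 0

0


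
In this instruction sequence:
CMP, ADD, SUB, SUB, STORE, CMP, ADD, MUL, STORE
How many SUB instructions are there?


Scanning instruction sequence for SUB:
  Position 1: CMP
  Position 2: ADD
  Position 3: SUB <- MATCH
  Position 4: SUB <- MATCH
  Position 5: STORE
  Position 6: CMP
  Position 7: ADD
  Position 8: MUL
  Position 9: STORE
Matches at positions: [3, 4]
Total SUB count: 2

2


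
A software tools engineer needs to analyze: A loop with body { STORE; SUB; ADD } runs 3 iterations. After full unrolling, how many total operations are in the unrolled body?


Loop body operations: STORE, SUB, ADD (3 ops per iteration)
Unrolling 3 iterations:
  Iteration 1: STORE, SUB, ADD (3 ops)
  Iteration 2: STORE, SUB, ADD (3 ops)
  Iteration 3: STORE, SUB, ADD (3 ops)
Total: 3 iterations * 3 ops/iter = 9 operations

9


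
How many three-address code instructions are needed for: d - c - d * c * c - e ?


Expression: d - c - d * c * c - e
Generating three-address code (respecting * over +/- precedence):
  Instruction 1: t1 = d * c
  Instruction 2: t2 = t1 * c
  Instruction 3: t3 = d - c
  Instruction 4: t4 = t3 - t2
  Instruction 5: t5 = t4 - e
Total instructions: 5

5


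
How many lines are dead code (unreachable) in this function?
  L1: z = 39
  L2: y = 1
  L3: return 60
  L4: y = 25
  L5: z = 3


Analyzing control flow:
  L1: reachable (before return)
  L2: reachable (before return)
  L3: reachable (return statement)
  L4: DEAD (after return at L3)
  L5: DEAD (after return at L3)
Return at L3, total lines = 5
Dead lines: L4 through L5
Count: 2

2


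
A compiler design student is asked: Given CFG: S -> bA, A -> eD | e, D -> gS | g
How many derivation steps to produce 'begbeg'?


Grammar: S -> bA, A -> eD | e, D -> gS | g
Deriving 'begbeg':
Step 1: S -> bA => bA
Step 2: A -> eD => beD
Step 3: D -> gS => begS
Step 4: S -> bA => begbA
Step 5: A -> eD => begbeD
Step 6: D -> g => begbeg
Total derivation steps: 6

6


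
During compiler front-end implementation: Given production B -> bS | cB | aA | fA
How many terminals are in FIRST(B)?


Production: B -> bS | cB | aA | fA
Examining each alternative for leading terminals:
  B -> bS : first terminal = 'b'
  B -> cB : first terminal = 'c'
  B -> aA : first terminal = 'a'
  B -> fA : first terminal = 'f'
FIRST(B) = {a, b, c, f}
Count: 4

4


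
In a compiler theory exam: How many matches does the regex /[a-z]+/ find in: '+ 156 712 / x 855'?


Pattern: /[a-z]+/ (identifiers)
Input: '+ 156 712 / x 855'
Scanning for matches:
  Match 1: 'x'
Total matches: 1

1


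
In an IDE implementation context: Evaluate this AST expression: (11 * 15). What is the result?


Expression: (11 * 15)
Evaluating step by step:
  11 * 15 = 165
Result: 165

165


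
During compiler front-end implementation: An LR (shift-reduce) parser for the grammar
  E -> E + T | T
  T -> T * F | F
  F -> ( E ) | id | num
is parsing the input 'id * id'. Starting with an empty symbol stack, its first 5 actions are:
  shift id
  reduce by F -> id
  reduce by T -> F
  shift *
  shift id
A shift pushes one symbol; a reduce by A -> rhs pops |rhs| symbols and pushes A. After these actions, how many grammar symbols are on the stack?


Tracking the symbol stack through each action:
  Action 1: shift 'id' : push -> stack = [id] (size 1)
  Action 2: reduce by F -> id : pop 1, push F -> stack = [F] (size 1)
  Action 3: reduce by T -> F : pop 1, push T -> stack = [T] (size 1)
  Action 4: shift '*' : push -> stack = [T, *] (size 2)
  Action 5: shift 'id' : push -> stack = [T, *, id] (size 3)
Final stack size: 3

3


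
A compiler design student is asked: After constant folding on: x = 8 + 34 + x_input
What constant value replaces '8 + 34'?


Identifying constant sub-expression:
  Original: x = 8 + 34 + x_input
  8 and 34 are both compile-time constants
  Evaluating: 8 + 34 = 42
  After folding: x = 42 + x_input

42


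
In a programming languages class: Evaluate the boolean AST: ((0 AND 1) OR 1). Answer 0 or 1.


Step 1: Evaluate inner node
  0 AND 1 = 0
Step 2: Evaluate root node
  0 OR 1 = 1

1


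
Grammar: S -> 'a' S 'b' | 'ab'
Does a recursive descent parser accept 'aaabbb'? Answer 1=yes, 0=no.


Grammar accepts strings of the form a^n b^n (n >= 1)
Word: 'aaabbb'
Counting: 3 a's and 3 b's
Check: 3 == 3? Yes
Derivation (S -> aSb applied 2 time(s), then S -> ab): S => aSb => aaSbb => aaabbb
Accepted

1


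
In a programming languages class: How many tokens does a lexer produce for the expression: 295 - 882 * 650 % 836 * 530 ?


Scanning '295 - 882 * 650 % 836 * 530'
Token 1: '295' -> integer_literal
Token 2: '-' -> operator
Token 3: '882' -> integer_literal
Token 4: '*' -> operator
Token 5: '650' -> integer_literal
Token 6: '%' -> operator
Token 7: '836' -> integer_literal
Token 8: '*' -> operator
Token 9: '530' -> integer_literal
Total tokens: 9

9


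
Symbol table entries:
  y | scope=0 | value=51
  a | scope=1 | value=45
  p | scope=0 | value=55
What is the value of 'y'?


Searching symbol table for 'y':
  y | scope=0 | value=51 <- MATCH
  a | scope=1 | value=45
  p | scope=0 | value=55
Found 'y' at scope 0 with value 51

51


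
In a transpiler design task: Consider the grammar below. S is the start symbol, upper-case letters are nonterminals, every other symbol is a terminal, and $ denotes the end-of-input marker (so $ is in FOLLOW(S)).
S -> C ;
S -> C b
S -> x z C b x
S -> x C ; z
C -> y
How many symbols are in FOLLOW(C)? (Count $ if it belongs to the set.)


S is the start symbol and does not occur in any rule body, so FOLLOW(S) = {$}.
Examining every occurrence of C in a rule body:
  S -> C ; : C is followed by terminal ';' -> add ';'
  S -> C b : C is followed by terminal 'b' -> add 'b'
  S -> x z C b x : C is followed by terminal 'b' -> add 'b' (already in the set)
  S -> x C ; z : C is followed by terminal ';' -> add ';' (already in the set)
  C -> y : C does not occur in the body -> contributes nothing
FOLLOW(C) = {;, b}
Count: 2

2


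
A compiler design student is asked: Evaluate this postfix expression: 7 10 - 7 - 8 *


Processing tokens left to right:
Push 7, Push 10
Pop 7 and 10, compute 7 - 10 = -3, push -3
Push 7
Pop -3 and 7, compute -3 - 7 = -10, push -10
Push 8
Pop -10 and 8, compute -10 * 8 = -80, push -80
Stack result: -80

-80


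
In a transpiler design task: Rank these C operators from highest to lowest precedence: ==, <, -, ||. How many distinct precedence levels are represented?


Looking up precedence for each operator:
  == -> precedence 3
  < -> precedence 4
  - -> precedence 5
  || -> precedence 1
Sorted highest to lowest: -, <, ==, ||
Distinct precedence values: [5, 4, 3, 1]
Number of distinct levels: 4

4


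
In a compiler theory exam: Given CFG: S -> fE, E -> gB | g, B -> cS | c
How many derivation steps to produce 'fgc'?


Grammar: S -> fE, E -> gB | g, B -> cS | c
Deriving 'fgc':
Step 1: S -> fE => fE
Step 2: E -> gB => fgB
Step 3: B -> c => fgc
Total derivation steps: 3

3


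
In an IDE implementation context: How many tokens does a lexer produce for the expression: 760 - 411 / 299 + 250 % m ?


Scanning '760 - 411 / 299 + 250 % m'
Token 1: '760' -> integer_literal
Token 2: '-' -> operator
Token 3: '411' -> integer_literal
Token 4: '/' -> operator
Token 5: '299' -> integer_literal
Token 6: '+' -> operator
Token 7: '250' -> integer_literal
Token 8: '%' -> operator
Token 9: 'm' -> identifier
Total tokens: 9

9


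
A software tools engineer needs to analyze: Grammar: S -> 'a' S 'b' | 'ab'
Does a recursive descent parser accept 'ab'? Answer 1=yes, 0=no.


Grammar accepts strings of the form a^n b^n (n >= 1)
Word: 'ab'
Counting: 1 a's and 1 b's
Check: 1 == 1? Yes
Derivation (S -> aSb applied 0 time(s), then S -> ab): S => ab
Accepted

1


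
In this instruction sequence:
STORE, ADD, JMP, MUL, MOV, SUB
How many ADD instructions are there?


Scanning instruction sequence for ADD:
  Position 1: STORE
  Position 2: ADD <- MATCH
  Position 3: JMP
  Position 4: MUL
  Position 5: MOV
  Position 6: SUB
Matches at positions: [2]
Total ADD count: 1

1


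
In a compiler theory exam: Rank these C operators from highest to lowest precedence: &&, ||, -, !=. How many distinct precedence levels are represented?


Looking up precedence for each operator:
  && -> precedence 2
  || -> precedence 1
  - -> precedence 5
  != -> precedence 3
Sorted highest to lowest: -, !=, &&, ||
Distinct precedence values: [5, 3, 2, 1]
Number of distinct levels: 4

4


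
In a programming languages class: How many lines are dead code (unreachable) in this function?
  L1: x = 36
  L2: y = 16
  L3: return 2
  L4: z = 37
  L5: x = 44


Analyzing control flow:
  L1: reachable (before return)
  L2: reachable (before return)
  L3: reachable (return statement)
  L4: DEAD (after return at L3)
  L5: DEAD (after return at L3)
Return at L3, total lines = 5
Dead lines: L4 through L5
Count: 2

2


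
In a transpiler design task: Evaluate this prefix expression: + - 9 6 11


Parsing prefix expression: + - 9 6 11
Step 1: Innermost operation '- 9 6'
  9 - 6 = 3
Step 2: Outer operation '+ [3] 11'
  3 + 11 = 14

14


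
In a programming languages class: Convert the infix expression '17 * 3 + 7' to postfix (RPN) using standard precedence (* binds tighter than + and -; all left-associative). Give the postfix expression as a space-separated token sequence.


Applying the shunting-yard algorithm:
  Operand 17 -> output
  Push '*' onto operator stack -> op-stack: [*]
  Operand 3 -> output
  See '+' (prec 1); top '*' (prec 2) >= it -> pop '*' to output
  Push '+' onto operator stack -> op-stack: [+]
  Operand 7 -> output
  End of input: pop '+' to output
Postfix result: 17 3 * 7 +

17 3 * 7 +


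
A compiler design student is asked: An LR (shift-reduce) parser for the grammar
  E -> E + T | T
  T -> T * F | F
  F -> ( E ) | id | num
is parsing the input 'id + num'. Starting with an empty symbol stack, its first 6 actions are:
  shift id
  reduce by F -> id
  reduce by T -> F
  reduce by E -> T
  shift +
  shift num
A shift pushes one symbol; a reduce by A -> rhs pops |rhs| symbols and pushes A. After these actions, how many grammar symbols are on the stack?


Tracking the symbol stack through each action:
  Action 1: shift 'id' : push -> stack = [id] (size 1)
  Action 2: reduce by F -> id : pop 1, push F -> stack = [F] (size 1)
  Action 3: reduce by T -> F : pop 1, push T -> stack = [T] (size 1)
  Action 4: reduce by E -> T : pop 1, push E -> stack = [E] (size 1)
  Action 5: shift '+' : push -> stack = [E, +] (size 2)
  Action 6: shift 'num' : push -> stack = [E, +, num] (size 3)
Final stack size: 3

3


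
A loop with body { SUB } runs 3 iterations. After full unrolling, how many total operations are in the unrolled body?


Loop body operations: SUB (1 op per iteration)
Unrolling 3 iterations:
  Iteration 1: SUB (1 ops)
  Iteration 2: SUB (1 ops)
  Iteration 3: SUB (1 ops)
Total: 3 iterations * 1 ops/iter = 3 operations

3


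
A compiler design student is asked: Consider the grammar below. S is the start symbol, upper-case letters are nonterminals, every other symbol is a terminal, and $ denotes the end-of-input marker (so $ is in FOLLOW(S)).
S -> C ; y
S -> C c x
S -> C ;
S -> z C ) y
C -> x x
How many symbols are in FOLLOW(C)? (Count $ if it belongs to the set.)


S is the start symbol and does not occur in any rule body, so FOLLOW(S) = {$}.
Examining every occurrence of C in a rule body:
  S -> C ; y : C is followed by terminal ';' -> add ';'
  S -> C c x : C is followed by terminal 'c' -> add 'c'
  S -> C ; : C is followed by terminal ';' -> add ';' (already in the set)
  S -> z C ) y : C is followed by terminal ')' -> add ')'
  C -> x x : C does not occur in the body -> contributes nothing
FOLLOW(C) = {), ;, c}
Count: 3

3
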